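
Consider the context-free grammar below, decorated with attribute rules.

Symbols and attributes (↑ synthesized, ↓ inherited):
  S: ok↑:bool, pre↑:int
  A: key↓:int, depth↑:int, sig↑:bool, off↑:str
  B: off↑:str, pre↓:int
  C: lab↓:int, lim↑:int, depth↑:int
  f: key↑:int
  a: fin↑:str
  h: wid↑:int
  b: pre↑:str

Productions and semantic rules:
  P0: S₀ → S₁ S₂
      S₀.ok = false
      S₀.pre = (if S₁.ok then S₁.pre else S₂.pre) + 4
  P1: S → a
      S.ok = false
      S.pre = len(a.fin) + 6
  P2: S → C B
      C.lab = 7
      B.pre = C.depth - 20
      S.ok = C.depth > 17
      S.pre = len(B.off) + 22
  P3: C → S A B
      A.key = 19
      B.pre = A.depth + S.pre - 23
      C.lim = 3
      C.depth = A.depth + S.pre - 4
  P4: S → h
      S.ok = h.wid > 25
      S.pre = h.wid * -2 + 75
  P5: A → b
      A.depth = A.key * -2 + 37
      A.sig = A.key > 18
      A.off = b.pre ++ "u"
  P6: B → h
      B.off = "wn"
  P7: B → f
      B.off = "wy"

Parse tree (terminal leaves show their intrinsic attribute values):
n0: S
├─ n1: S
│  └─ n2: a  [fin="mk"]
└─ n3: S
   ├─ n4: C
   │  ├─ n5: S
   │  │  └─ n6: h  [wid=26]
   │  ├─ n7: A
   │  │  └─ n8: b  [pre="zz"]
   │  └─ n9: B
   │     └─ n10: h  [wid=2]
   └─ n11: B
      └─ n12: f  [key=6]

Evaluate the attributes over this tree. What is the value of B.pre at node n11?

1. n2.fin = "mk"  [terminal]
2. n1.ok = false  [false]
3. n1.pre = 8  [len(a.fin) + 6]
4. n4.lab = 7  [7]
5. n6.wid = 26  [terminal]
6. n5.ok = true  [h.wid > 25]
7. n5.pre = 23  [h.wid * -2 + 75]
8. n7.key = 19  [19]
9. n8.pre = "zz"  [terminal]
10. n7.depth = -1  [A.key * -2 + 37]
11. n7.sig = true  [A.key > 18]
12. n7.off = "zzu"  [b.pre ++ "u"]
13. n9.pre = -1  [A.depth + S.pre - 23]
14. n10.wid = 2  [terminal]
15. n9.off = "wn"  ["wn"]
16. n4.lim = 3  [3]
17. n4.depth = 18  [A.depth + S.pre - 4]
18. n11.pre = -2  [C.depth - 20]
19. n12.key = 6  [terminal]
20. n11.off = "wy"  ["wy"]
21. n3.ok = true  [C.depth > 17]
22. n3.pre = 24  [len(B.off) + 22]
23. n0.ok = false  [false]
24. n0.pre = 28  [(if S₁.ok then S₁.pre else S₂.pre) + 4]

-2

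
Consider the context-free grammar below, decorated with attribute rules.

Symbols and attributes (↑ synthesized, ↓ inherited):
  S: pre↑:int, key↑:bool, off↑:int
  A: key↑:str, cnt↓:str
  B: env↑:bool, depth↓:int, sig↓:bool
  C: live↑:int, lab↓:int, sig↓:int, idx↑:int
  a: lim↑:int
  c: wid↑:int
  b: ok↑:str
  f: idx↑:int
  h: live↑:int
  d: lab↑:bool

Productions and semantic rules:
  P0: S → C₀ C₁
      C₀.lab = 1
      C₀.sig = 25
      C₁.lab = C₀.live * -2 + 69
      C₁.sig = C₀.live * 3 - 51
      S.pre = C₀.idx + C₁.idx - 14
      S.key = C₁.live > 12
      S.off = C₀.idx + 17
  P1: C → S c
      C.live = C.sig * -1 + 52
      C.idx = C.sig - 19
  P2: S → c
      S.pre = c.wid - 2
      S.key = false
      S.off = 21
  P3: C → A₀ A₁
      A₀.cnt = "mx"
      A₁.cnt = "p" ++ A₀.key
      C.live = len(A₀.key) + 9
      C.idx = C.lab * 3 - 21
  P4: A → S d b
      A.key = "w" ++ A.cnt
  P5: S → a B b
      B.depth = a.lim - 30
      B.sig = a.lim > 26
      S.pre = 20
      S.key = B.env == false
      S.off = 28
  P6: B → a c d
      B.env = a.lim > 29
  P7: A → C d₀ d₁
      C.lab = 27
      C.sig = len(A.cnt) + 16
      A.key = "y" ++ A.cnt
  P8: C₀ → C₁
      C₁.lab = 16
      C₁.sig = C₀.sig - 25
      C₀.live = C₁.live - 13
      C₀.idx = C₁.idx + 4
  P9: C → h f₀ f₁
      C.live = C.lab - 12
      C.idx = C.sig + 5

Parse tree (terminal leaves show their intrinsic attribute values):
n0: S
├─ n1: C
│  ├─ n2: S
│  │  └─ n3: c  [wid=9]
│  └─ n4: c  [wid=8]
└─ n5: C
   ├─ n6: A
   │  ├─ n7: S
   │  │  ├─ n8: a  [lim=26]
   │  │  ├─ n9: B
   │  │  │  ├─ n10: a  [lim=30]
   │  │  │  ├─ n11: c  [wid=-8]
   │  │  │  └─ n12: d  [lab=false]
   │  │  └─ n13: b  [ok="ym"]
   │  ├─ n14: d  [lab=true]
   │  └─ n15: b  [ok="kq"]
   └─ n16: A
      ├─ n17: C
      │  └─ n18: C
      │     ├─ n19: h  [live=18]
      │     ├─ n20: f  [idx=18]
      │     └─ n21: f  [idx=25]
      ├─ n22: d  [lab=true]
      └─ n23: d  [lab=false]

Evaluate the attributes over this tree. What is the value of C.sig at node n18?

1. n1.lab = 1  [1]
2. n1.sig = 25  [25]
3. n3.wid = 9  [terminal]
4. n2.pre = 7  [c.wid - 2]
5. n2.key = false  [false]
6. n2.off = 21  [21]
7. n4.wid = 8  [terminal]
8. n1.live = 27  [C.sig * -1 + 52]
9. n1.idx = 6  [C.sig - 19]
10. n5.lab = 15  [C₀.live * -2 + 69]
11. n5.sig = 30  [C₀.live * 3 - 51]
12. n6.cnt = "mx"  ["mx"]
13. n8.lim = 26  [terminal]
14. n9.depth = -4  [a.lim - 30]
15. n9.sig = false  [a.lim > 26]
16. n10.lim = 30  [terminal]
17. n11.wid = -8  [terminal]
18. n12.lab = false  [terminal]
19. n9.env = true  [a.lim > 29]
20. n13.ok = "ym"  [terminal]
21. n7.pre = 20  [20]
22. n7.key = false  [B.env == false]
23. n7.off = 28  [28]
24. n14.lab = true  [terminal]
25. n15.ok = "kq"  [terminal]
26. n6.key = "wmx"  ["w" ++ A.cnt]
27. n16.cnt = "pwmx"  ["p" ++ A₀.key]
28. n17.lab = 27  [27]
29. n17.sig = 20  [len(A.cnt) + 16]
30. n18.lab = 16  [16]
31. n18.sig = -5  [C₀.sig - 25]
32. n19.live = 18  [terminal]
33. n20.idx = 18  [terminal]
34. n21.idx = 25  [terminal]
35. n18.live = 4  [C.lab - 12]
36. n18.idx = 0  [C.sig + 5]
37. n17.live = -9  [C₁.live - 13]
38. n17.idx = 4  [C₁.idx + 4]
39. n22.lab = true  [terminal]
40. n23.lab = false  [terminal]
41. n16.key = "ypwmx"  ["y" ++ A.cnt]
42. n5.live = 12  [len(A₀.key) + 9]
43. n5.idx = 24  [C.lab * 3 - 21]
44. n0.pre = 16  [C₀.idx + C₁.idx - 14]
45. n0.key = false  [C₁.live > 12]
46. n0.off = 23  [C₀.idx + 17]

-5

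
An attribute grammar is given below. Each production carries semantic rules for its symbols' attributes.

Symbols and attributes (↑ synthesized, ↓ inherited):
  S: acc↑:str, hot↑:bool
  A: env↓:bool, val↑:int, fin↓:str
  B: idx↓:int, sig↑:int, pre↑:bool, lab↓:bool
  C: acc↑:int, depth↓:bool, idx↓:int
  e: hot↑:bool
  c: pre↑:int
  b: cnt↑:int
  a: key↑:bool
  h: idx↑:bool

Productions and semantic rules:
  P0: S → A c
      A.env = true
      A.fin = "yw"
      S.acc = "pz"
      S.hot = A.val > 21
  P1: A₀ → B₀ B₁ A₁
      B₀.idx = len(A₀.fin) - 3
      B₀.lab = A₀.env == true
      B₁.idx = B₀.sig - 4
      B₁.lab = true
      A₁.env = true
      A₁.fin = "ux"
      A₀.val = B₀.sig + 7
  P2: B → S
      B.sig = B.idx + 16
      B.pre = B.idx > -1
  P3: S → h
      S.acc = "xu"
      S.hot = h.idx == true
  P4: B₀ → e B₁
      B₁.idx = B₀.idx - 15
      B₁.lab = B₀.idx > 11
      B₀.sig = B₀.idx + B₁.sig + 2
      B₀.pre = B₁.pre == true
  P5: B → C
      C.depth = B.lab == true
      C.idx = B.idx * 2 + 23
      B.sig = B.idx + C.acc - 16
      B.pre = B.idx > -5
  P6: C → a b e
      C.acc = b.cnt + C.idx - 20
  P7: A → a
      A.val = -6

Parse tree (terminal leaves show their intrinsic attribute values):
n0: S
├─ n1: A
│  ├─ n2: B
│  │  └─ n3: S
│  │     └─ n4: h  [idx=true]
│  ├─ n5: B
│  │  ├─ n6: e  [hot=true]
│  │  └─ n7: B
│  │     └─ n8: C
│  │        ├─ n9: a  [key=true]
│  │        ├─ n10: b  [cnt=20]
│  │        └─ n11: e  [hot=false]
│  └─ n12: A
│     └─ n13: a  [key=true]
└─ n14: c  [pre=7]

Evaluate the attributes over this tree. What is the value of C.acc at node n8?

1. n1.env = true  [true]
2. n1.fin = "yw"  ["yw"]
3. n2.idx = -1  [len(A₀.fin) - 3]
4. n2.lab = true  [A₀.env == true]
5. n4.idx = true  [terminal]
6. n3.acc = "xu"  ["xu"]
7. n3.hot = true  [h.idx == true]
8. n2.sig = 15  [B.idx + 16]
9. n2.pre = false  [B.idx > -1]
10. n5.idx = 11  [B₀.sig - 4]
11. n5.lab = true  [true]
12. n6.hot = true  [terminal]
13. n7.idx = -4  [B₀.idx - 15]
14. n7.lab = false  [B₀.idx > 11]
15. n8.depth = false  [B.lab == true]
16. n8.idx = 15  [B.idx * 2 + 23]
17. n9.key = true  [terminal]
18. n10.cnt = 20  [terminal]
19. n11.hot = false  [terminal]
20. n8.acc = 15  [b.cnt + C.idx - 20]
21. n7.sig = -5  [B.idx + C.acc - 16]
22. n7.pre = true  [B.idx > -5]
23. n5.sig = 8  [B₀.idx + B₁.sig + 2]
24. n5.pre = true  [B₁.pre == true]
25. n12.env = true  [true]
26. n12.fin = "ux"  ["ux"]
27. n13.key = true  [terminal]
28. n12.val = -6  [-6]
29. n1.val = 22  [B₀.sig + 7]
30. n14.pre = 7  [terminal]
31. n0.acc = "pz"  ["pz"]
32. n0.hot = true  [A.val > 21]

15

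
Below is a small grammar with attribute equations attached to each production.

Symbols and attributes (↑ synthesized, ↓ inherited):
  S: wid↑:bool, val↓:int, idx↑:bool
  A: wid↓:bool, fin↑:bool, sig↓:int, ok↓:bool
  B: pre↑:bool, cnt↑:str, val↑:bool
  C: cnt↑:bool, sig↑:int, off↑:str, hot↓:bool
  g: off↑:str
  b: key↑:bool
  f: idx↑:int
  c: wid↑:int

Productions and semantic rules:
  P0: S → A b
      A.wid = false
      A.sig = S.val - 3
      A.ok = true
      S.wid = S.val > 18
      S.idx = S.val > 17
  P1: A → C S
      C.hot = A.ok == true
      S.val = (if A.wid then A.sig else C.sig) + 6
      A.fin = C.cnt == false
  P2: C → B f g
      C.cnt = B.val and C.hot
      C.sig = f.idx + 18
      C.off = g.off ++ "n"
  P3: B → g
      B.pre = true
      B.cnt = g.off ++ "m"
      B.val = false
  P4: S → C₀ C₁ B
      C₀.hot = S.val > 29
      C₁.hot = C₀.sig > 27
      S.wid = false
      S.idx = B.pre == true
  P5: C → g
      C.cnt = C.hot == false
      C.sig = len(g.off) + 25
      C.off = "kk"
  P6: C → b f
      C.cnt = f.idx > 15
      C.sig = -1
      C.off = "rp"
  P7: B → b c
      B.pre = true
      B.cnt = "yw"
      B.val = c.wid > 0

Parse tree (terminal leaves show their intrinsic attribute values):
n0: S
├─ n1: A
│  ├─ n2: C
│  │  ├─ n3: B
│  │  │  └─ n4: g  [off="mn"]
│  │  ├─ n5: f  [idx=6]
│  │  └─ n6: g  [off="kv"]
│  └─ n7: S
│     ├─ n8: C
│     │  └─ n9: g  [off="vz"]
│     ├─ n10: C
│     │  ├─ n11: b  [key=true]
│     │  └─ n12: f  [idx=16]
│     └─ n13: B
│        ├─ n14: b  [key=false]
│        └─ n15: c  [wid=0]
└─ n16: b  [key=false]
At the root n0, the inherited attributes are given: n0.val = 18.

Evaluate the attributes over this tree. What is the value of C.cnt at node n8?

1. n0.val = 18  [given at root]
2. n1.wid = false  [false]
3. n1.sig = 15  [S.val - 3]
4. n1.ok = true  [true]
5. n2.hot = true  [A.ok == true]
6. n4.off = "mn"  [terminal]
7. n3.pre = true  [true]
8. n3.cnt = "mnm"  [g.off ++ "m"]
9. n3.val = false  [false]
10. n5.idx = 6  [terminal]
11. n6.off = "kv"  [terminal]
12. n2.cnt = false  [B.val and C.hot]
13. n2.sig = 24  [f.idx + 18]
14. n2.off = "kvn"  [g.off ++ "n"]
15. n7.val = 30  [(if A.wid then A.sig else C.sig) + 6]
16. n8.hot = true  [S.val > 29]
17. n9.off = "vz"  [terminal]
18. n8.cnt = false  [C.hot == false]
19. n8.sig = 27  [len(g.off) + 25]
20. n8.off = "kk"  ["kk"]
21. n10.hot = false  [C₀.sig > 27]
22. n11.key = true  [terminal]
23. n12.idx = 16  [terminal]
24. n10.cnt = true  [f.idx > 15]
25. n10.sig = -1  [-1]
26. n10.off = "rp"  ["rp"]
27. n14.key = false  [terminal]
28. n15.wid = 0  [terminal]
29. n13.pre = true  [true]
30. n13.cnt = "yw"  ["yw"]
31. n13.val = false  [c.wid > 0]
32. n7.wid = false  [false]
33. n7.idx = true  [B.pre == true]
34. n1.fin = true  [C.cnt == false]
35. n16.key = false  [terminal]
36. n0.wid = false  [S.val > 18]
37. n0.idx = true  [S.val > 17]

false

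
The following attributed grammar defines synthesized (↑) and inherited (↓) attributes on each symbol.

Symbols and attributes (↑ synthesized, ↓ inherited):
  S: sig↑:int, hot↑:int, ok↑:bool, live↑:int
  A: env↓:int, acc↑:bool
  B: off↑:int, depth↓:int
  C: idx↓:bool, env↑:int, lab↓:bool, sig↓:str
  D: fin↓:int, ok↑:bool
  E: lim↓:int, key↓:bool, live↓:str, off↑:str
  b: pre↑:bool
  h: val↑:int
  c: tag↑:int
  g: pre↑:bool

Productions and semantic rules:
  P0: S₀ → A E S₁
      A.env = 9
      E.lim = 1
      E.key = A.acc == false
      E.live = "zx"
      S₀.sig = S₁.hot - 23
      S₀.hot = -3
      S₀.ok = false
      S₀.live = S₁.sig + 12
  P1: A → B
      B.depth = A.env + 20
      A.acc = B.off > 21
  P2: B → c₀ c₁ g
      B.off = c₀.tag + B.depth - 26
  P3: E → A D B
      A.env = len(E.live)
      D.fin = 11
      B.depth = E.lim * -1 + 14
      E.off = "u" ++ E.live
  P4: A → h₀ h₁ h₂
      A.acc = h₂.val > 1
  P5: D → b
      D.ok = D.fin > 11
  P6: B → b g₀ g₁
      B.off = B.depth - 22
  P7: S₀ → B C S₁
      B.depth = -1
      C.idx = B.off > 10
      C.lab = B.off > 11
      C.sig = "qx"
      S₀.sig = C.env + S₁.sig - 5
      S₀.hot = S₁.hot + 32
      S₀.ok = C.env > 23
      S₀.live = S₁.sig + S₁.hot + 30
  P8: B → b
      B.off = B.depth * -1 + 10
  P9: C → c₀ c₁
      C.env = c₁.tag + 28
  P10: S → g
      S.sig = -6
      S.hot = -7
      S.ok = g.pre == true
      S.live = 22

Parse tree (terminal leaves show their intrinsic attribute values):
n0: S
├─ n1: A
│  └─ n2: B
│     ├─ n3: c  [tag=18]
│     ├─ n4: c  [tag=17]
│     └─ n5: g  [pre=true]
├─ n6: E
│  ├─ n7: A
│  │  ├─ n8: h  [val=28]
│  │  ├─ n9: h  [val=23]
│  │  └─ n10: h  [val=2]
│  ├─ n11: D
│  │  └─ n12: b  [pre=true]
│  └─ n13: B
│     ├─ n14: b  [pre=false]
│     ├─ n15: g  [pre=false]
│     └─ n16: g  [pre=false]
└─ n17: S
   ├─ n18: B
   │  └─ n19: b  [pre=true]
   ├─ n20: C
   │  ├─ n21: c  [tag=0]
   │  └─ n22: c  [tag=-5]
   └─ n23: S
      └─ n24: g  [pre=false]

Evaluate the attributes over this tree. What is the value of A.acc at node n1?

false

1. n1.env = 9  [9]
2. n2.depth = 29  [A.env + 20]
3. n3.tag = 18  [terminal]
4. n4.tag = 17  [terminal]
5. n5.pre = true  [terminal]
6. n2.off = 21  [c₀.tag + B.depth - 26]
7. n1.acc = false  [B.off > 21]
8. n6.lim = 1  [1]
9. n6.key = true  [A.acc == false]
10. n6.live = "zx"  ["zx"]
11. n7.env = 2  [len(E.live)]
12. n8.val = 28  [terminal]
13. n9.val = 23  [terminal]
14. n10.val = 2  [terminal]
15. n7.acc = true  [h₂.val > 1]
16. n11.fin = 11  [11]
17. n12.pre = true  [terminal]
18. n11.ok = false  [D.fin > 11]
19. n13.depth = 13  [E.lim * -1 + 14]
20. n14.pre = false  [terminal]
21. n15.pre = false  [terminal]
22. n16.pre = false  [terminal]
23. n13.off = -9  [B.depth - 22]
24. n6.off = "uzx"  ["u" ++ E.live]
25. n18.depth = -1  [-1]
26. n19.pre = true  [terminal]
27. n18.off = 11  [B.depth * -1 + 10]
28. n20.idx = true  [B.off > 10]
29. n20.lab = false  [B.off > 11]
30. n20.sig = "qx"  ["qx"]
31. n21.tag = 0  [terminal]
32. n22.tag = -5  [terminal]
33. n20.env = 23  [c₁.tag + 28]
34. n24.pre = false  [terminal]
35. n23.sig = -6  [-6]
36. n23.hot = -7  [-7]
37. n23.ok = false  [g.pre == true]
38. n23.live = 22  [22]
39. n17.sig = 12  [C.env + S₁.sig - 5]
40. n17.hot = 25  [S₁.hot + 32]
41. n17.ok = false  [C.env > 23]
42. n17.live = 17  [S₁.sig + S₁.hot + 30]
43. n0.sig = 2  [S₁.hot - 23]
44. n0.hot = -3  [-3]
45. n0.ok = false  [false]
46. n0.live = 24  [S₁.sig + 12]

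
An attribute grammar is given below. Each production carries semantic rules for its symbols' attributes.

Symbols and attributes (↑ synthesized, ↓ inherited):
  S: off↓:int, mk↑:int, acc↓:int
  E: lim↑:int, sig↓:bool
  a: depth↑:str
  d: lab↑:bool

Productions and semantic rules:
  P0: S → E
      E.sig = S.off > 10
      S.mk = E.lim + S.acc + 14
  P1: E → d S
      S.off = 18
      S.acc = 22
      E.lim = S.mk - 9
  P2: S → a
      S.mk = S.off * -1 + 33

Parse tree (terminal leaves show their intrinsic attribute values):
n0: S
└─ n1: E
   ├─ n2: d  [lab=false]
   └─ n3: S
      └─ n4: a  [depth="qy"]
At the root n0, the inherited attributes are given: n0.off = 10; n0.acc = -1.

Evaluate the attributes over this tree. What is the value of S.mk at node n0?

19

1. n0.off = 10  [given at root]
2. n0.acc = -1  [given at root]
3. n1.sig = false  [S.off > 10]
4. n2.lab = false  [terminal]
5. n3.off = 18  [18]
6. n3.acc = 22  [22]
7. n4.depth = "qy"  [terminal]
8. n3.mk = 15  [S.off * -1 + 33]
9. n1.lim = 6  [S.mk - 9]
10. n0.mk = 19  [E.lim + S.acc + 14]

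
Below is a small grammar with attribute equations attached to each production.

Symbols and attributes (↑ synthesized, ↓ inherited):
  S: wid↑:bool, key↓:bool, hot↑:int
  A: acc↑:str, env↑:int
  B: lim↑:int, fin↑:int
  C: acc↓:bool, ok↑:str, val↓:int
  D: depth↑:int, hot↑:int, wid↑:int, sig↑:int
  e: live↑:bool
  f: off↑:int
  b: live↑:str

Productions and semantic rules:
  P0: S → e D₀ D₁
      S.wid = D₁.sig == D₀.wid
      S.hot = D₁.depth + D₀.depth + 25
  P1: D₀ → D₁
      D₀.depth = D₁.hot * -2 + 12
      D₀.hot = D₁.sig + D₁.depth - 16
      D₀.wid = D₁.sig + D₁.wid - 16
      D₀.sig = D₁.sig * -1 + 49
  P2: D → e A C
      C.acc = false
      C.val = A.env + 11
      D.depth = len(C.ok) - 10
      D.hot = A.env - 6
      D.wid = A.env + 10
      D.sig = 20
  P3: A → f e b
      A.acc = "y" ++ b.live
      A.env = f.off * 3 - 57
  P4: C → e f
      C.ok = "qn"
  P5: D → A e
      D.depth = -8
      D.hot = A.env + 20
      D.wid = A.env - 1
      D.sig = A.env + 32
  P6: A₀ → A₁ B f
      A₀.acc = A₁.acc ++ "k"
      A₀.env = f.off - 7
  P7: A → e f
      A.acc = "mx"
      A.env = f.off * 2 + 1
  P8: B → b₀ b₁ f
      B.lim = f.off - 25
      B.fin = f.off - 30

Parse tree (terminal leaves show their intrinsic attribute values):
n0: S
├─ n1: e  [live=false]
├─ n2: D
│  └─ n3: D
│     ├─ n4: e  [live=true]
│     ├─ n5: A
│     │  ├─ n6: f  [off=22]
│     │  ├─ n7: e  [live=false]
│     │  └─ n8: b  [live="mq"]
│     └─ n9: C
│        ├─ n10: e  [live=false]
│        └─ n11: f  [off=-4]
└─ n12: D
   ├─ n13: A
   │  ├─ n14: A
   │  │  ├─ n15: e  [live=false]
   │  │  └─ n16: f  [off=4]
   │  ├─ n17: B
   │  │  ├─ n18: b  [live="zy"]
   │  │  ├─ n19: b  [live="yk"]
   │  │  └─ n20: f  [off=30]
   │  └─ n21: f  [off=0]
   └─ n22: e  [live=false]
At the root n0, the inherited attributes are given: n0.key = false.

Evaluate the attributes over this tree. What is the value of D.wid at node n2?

23

1. n0.key = false  [given at root]
2. n1.live = false  [terminal]
3. n4.live = true  [terminal]
4. n6.off = 22  [terminal]
5. n7.live = false  [terminal]
6. n8.live = "mq"  [terminal]
7. n5.acc = "ymq"  ["y" ++ b.live]
8. n5.env = 9  [f.off * 3 - 57]
9. n9.acc = false  [false]
10. n9.val = 20  [A.env + 11]
11. n10.live = false  [terminal]
12. n11.off = -4  [terminal]
13. n9.ok = "qn"  ["qn"]
14. n3.depth = -8  [len(C.ok) - 10]
15. n3.hot = 3  [A.env - 6]
16. n3.wid = 19  [A.env + 10]
17. n3.sig = 20  [20]
18. n2.depth = 6  [D₁.hot * -2 + 12]
19. n2.hot = -4  [D₁.sig + D₁.depth - 16]
20. n2.wid = 23  [D₁.sig + D₁.wid - 16]
21. n2.sig = 29  [D₁.sig * -1 + 49]
22. n15.live = false  [terminal]
23. n16.off = 4  [terminal]
24. n14.acc = "mx"  ["mx"]
25. n14.env = 9  [f.off * 2 + 1]
26. n18.live = "zy"  [terminal]
27. n19.live = "yk"  [terminal]
28. n20.off = 30  [terminal]
29. n17.lim = 5  [f.off - 25]
30. n17.fin = 0  [f.off - 30]
31. n21.off = 0  [terminal]
32. n13.acc = "mxk"  [A₁.acc ++ "k"]
33. n13.env = -7  [f.off - 7]
34. n22.live = false  [terminal]
35. n12.depth = -8  [-8]
36. n12.hot = 13  [A.env + 20]
37. n12.wid = -8  [A.env - 1]
38. n12.sig = 25  [A.env + 32]
39. n0.wid = false  [D₁.sig == D₀.wid]
40. n0.hot = 23  [D₁.depth + D₀.depth + 25]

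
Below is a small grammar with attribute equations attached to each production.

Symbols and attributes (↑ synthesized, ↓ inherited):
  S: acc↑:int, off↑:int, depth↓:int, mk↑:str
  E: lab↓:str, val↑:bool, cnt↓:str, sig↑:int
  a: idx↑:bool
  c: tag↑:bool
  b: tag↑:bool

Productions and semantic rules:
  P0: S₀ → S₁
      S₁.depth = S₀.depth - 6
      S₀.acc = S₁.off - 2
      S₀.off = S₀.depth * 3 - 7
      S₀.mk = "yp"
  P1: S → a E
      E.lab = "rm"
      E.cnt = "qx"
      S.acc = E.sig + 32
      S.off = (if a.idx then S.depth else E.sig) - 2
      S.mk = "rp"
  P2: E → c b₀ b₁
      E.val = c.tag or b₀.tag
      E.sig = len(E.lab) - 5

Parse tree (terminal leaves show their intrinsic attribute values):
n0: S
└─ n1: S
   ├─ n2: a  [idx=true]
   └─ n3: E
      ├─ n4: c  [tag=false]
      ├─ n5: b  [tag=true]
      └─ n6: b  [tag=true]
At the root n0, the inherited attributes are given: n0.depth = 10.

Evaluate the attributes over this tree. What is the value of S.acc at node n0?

1. n0.depth = 10  [given at root]
2. n1.depth = 4  [S₀.depth - 6]
3. n2.idx = true  [terminal]
4. n3.lab = "rm"  ["rm"]
5. n3.cnt = "qx"  ["qx"]
6. n4.tag = false  [terminal]
7. n5.tag = true  [terminal]
8. n6.tag = true  [terminal]
9. n3.val = true  [c.tag or b₀.tag]
10. n3.sig = -3  [len(E.lab) - 5]
11. n1.acc = 29  [E.sig + 32]
12. n1.off = 2  [(if a.idx then S.depth else E.sig) - 2]
13. n1.mk = "rp"  ["rp"]
14. n0.acc = 0  [S₁.off - 2]
15. n0.off = 23  [S₀.depth * 3 - 7]
16. n0.mk = "yp"  ["yp"]

0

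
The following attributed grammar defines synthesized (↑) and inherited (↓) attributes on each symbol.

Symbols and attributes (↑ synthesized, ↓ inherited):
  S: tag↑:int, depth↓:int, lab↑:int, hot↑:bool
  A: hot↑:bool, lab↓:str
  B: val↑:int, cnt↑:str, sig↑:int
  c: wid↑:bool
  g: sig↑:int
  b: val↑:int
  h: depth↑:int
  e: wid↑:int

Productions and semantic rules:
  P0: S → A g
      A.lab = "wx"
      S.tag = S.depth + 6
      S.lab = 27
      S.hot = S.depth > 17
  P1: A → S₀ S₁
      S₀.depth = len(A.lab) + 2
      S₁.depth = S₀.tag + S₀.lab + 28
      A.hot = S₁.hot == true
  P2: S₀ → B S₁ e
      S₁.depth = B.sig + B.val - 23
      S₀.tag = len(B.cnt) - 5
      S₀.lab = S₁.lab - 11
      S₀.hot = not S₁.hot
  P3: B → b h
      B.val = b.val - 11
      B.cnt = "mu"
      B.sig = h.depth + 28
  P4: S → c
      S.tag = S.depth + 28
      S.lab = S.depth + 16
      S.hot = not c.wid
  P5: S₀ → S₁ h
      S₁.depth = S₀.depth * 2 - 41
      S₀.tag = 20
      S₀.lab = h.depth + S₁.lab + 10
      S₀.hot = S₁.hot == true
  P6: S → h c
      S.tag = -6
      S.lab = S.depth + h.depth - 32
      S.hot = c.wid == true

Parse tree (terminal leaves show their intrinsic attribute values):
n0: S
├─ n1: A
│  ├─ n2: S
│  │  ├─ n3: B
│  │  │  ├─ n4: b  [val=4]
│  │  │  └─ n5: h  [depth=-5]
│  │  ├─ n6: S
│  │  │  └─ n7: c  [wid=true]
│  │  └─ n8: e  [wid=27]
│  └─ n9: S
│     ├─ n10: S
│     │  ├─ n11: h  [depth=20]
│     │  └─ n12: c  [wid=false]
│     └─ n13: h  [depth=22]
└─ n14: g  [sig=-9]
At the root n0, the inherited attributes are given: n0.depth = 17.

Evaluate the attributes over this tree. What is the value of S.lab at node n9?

1. n0.depth = 17  [given at root]
2. n1.lab = "wx"  ["wx"]
3. n2.depth = 4  [len(A.lab) + 2]
4. n4.val = 4  [terminal]
5. n5.depth = -5  [terminal]
6. n3.val = -7  [b.val - 11]
7. n3.cnt = "mu"  ["mu"]
8. n3.sig = 23  [h.depth + 28]
9. n6.depth = -7  [B.sig + B.val - 23]
10. n7.wid = true  [terminal]
11. n6.tag = 21  [S.depth + 28]
12. n6.lab = 9  [S.depth + 16]
13. n6.hot = false  [not c.wid]
14. n8.wid = 27  [terminal]
15. n2.tag = -3  [len(B.cnt) - 5]
16. n2.lab = -2  [S₁.lab - 11]
17. n2.hot = true  [not S₁.hot]
18. n9.depth = 23  [S₀.tag + S₀.lab + 28]
19. n10.depth = 5  [S₀.depth * 2 - 41]
20. n11.depth = 20  [terminal]
21. n12.wid = false  [terminal]
22. n10.tag = -6  [-6]
23. n10.lab = -7  [S.depth + h.depth - 32]
24. n10.hot = false  [c.wid == true]
25. n13.depth = 22  [terminal]
26. n9.tag = 20  [20]
27. n9.lab = 25  [h.depth + S₁.lab + 10]
28. n9.hot = false  [S₁.hot == true]
29. n1.hot = false  [S₁.hot == true]
30. n14.sig = -9  [terminal]
31. n0.tag = 23  [S.depth + 6]
32. n0.lab = 27  [27]
33. n0.hot = false  [S.depth > 17]

25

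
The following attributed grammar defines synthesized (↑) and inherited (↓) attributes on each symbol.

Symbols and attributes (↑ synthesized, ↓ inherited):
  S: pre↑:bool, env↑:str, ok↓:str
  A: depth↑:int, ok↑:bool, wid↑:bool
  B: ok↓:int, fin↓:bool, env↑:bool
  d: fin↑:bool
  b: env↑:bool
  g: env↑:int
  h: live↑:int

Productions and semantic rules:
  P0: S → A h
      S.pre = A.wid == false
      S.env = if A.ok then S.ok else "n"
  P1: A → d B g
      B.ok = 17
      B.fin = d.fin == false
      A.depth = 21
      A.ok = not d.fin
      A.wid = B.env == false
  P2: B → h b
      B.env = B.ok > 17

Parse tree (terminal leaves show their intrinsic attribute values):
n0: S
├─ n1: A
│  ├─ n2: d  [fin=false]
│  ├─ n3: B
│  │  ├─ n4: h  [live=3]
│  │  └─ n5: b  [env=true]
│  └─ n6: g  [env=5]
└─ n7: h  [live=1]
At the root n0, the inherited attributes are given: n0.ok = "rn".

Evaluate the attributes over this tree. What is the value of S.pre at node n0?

false

1. n0.ok = "rn"  [given at root]
2. n2.fin = false  [terminal]
3. n3.ok = 17  [17]
4. n3.fin = true  [d.fin == false]
5. n4.live = 3  [terminal]
6. n5.env = true  [terminal]
7. n3.env = false  [B.ok > 17]
8. n6.env = 5  [terminal]
9. n1.depth = 21  [21]
10. n1.ok = true  [not d.fin]
11. n1.wid = true  [B.env == false]
12. n7.live = 1  [terminal]
13. n0.pre = false  [A.wid == false]
14. n0.env = "rn"  [if A.ok then S.ok else "n"]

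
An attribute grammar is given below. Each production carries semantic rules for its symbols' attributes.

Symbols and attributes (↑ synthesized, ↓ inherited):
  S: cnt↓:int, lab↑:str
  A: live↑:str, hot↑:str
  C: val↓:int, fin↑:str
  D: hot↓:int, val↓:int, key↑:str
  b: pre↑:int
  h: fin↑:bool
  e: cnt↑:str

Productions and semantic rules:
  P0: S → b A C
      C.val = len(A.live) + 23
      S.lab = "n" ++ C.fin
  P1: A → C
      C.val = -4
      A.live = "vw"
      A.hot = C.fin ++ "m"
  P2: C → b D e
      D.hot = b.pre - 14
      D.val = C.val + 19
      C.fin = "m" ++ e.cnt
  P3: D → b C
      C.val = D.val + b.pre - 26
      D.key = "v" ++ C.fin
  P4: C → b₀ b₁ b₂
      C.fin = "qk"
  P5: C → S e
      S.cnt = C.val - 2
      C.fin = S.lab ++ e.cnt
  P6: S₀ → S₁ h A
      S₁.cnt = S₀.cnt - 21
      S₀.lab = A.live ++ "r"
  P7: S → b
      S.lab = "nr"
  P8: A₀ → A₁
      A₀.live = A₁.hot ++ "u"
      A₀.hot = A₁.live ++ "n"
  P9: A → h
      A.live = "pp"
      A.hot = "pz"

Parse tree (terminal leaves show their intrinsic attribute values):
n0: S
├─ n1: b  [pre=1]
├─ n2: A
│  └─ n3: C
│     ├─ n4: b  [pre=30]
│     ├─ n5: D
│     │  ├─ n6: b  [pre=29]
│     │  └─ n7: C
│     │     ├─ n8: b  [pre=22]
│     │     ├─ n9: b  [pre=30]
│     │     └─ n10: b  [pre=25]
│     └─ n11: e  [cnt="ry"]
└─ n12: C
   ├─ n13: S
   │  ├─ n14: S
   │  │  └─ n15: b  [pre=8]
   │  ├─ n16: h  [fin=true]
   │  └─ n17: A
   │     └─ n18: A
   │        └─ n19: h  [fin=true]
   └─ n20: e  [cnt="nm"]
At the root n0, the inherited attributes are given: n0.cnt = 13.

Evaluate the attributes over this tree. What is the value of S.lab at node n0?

1. n0.cnt = 13  [given at root]
2. n1.pre = 1  [terminal]
3. n3.val = -4  [-4]
4. n4.pre = 30  [terminal]
5. n5.hot = 16  [b.pre - 14]
6. n5.val = 15  [C.val + 19]
7. n6.pre = 29  [terminal]
8. n7.val = 18  [D.val + b.pre - 26]
9. n8.pre = 22  [terminal]
10. n9.pre = 30  [terminal]
11. n10.pre = 25  [terminal]
12. n7.fin = "qk"  ["qk"]
13. n5.key = "vqk"  ["v" ++ C.fin]
14. n11.cnt = "ry"  [terminal]
15. n3.fin = "mry"  ["m" ++ e.cnt]
16. n2.live = "vw"  ["vw"]
17. n2.hot = "mrym"  [C.fin ++ "m"]
18. n12.val = 25  [len(A.live) + 23]
19. n13.cnt = 23  [C.val - 2]
20. n14.cnt = 2  [S₀.cnt - 21]
21. n15.pre = 8  [terminal]
22. n14.lab = "nr"  ["nr"]
23. n16.fin = true  [terminal]
24. n19.fin = true  [terminal]
25. n18.live = "pp"  ["pp"]
26. n18.hot = "pz"  ["pz"]
27. n17.live = "pzu"  [A₁.hot ++ "u"]
28. n17.hot = "ppn"  [A₁.live ++ "n"]
29. n13.lab = "pzur"  [A.live ++ "r"]
30. n20.cnt = "nm"  [terminal]
31. n12.fin = "pzurnm"  [S.lab ++ e.cnt]
32. n0.lab = "npzurnm"  ["n" ++ C.fin]

"npzurnm"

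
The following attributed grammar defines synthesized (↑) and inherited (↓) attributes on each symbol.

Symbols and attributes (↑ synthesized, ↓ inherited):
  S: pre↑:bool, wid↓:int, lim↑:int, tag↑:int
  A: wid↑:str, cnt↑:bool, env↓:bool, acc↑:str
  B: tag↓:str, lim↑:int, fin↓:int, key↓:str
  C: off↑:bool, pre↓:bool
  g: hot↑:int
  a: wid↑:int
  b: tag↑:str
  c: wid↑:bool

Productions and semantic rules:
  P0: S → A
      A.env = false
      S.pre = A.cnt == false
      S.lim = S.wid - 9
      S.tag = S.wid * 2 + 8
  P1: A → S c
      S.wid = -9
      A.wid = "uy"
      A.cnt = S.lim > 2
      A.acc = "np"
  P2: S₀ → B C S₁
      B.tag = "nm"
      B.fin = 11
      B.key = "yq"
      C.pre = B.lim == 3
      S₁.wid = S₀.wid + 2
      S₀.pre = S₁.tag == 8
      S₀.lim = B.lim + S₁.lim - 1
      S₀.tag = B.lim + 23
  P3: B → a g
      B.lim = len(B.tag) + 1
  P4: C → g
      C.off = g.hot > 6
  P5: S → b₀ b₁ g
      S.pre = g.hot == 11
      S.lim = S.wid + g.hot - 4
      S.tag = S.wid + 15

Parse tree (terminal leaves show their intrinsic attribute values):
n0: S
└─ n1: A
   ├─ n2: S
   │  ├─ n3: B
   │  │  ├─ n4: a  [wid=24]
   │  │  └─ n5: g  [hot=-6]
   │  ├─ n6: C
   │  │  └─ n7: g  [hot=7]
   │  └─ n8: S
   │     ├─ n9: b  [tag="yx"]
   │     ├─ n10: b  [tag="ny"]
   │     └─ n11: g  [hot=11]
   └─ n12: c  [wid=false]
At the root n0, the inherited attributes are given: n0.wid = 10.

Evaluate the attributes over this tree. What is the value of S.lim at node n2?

1. n0.wid = 10  [given at root]
2. n1.env = false  [false]
3. n2.wid = -9  [-9]
4. n3.tag = "nm"  ["nm"]
5. n3.fin = 11  [11]
6. n3.key = "yq"  ["yq"]
7. n4.wid = 24  [terminal]
8. n5.hot = -6  [terminal]
9. n3.lim = 3  [len(B.tag) + 1]
10. n6.pre = true  [B.lim == 3]
11. n7.hot = 7  [terminal]
12. n6.off = true  [g.hot > 6]
13. n8.wid = -7  [S₀.wid + 2]
14. n9.tag = "yx"  [terminal]
15. n10.tag = "ny"  [terminal]
16. n11.hot = 11  [terminal]
17. n8.pre = true  [g.hot == 11]
18. n8.lim = 0  [S.wid + g.hot - 4]
19. n8.tag = 8  [S.wid + 15]
20. n2.pre = true  [S₁.tag == 8]
21. n2.lim = 2  [B.lim + S₁.lim - 1]
22. n2.tag = 26  [B.lim + 23]
23. n12.wid = false  [terminal]
24. n1.wid = "uy"  ["uy"]
25. n1.cnt = false  [S.lim > 2]
26. n1.acc = "np"  ["np"]
27. n0.pre = true  [A.cnt == false]
28. n0.lim = 1  [S.wid - 9]
29. n0.tag = 28  [S.wid * 2 + 8]

2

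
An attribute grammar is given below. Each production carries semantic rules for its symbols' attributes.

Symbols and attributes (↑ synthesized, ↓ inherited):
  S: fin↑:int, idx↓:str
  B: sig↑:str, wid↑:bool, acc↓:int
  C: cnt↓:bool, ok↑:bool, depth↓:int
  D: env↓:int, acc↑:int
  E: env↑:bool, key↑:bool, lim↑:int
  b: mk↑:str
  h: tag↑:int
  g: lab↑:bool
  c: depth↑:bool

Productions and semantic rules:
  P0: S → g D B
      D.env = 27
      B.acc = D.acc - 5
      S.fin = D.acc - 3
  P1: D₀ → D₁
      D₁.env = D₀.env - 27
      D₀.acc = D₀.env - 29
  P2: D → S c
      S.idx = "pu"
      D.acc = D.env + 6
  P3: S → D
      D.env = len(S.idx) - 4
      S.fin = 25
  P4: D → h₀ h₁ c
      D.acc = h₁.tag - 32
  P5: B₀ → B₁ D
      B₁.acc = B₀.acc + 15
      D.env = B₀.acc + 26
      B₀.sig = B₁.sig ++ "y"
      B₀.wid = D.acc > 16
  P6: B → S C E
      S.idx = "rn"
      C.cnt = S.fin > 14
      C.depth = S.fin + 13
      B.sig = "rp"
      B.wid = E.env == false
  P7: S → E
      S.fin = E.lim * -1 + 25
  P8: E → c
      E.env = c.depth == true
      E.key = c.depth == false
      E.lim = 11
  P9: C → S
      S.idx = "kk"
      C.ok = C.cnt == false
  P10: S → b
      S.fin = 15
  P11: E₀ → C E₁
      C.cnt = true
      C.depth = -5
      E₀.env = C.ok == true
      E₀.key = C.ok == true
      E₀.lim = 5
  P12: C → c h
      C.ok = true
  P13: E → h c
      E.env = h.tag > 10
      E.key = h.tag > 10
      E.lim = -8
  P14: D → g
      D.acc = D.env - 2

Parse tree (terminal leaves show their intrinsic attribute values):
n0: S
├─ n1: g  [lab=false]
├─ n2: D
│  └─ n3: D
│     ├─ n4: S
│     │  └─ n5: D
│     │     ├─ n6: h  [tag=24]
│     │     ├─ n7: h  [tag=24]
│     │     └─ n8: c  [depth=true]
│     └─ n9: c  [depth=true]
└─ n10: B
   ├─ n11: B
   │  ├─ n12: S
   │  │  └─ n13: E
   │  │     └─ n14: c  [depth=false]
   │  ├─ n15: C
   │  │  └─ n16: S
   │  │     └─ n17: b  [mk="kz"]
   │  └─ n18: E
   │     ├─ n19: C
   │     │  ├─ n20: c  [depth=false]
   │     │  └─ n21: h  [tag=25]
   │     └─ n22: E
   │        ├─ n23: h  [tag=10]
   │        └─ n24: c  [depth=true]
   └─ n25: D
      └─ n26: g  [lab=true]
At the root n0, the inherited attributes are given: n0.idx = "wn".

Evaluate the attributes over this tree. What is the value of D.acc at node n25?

1. n0.idx = "wn"  [given at root]
2. n1.lab = false  [terminal]
3. n2.env = 27  [27]
4. n3.env = 0  [D₀.env - 27]
5. n4.idx = "pu"  ["pu"]
6. n5.env = -2  [len(S.idx) - 4]
7. n6.tag = 24  [terminal]
8. n7.tag = 24  [terminal]
9. n8.depth = true  [terminal]
10. n5.acc = -8  [h₁.tag - 32]
11. n4.fin = 25  [25]
12. n9.depth = true  [terminal]
13. n3.acc = 6  [D.env + 6]
14. n2.acc = -2  [D₀.env - 29]
15. n10.acc = -7  [D.acc - 5]
16. n11.acc = 8  [B₀.acc + 15]
17. n12.idx = "rn"  ["rn"]
18. n14.depth = false  [terminal]
19. n13.env = false  [c.depth == true]
20. n13.key = true  [c.depth == false]
21. n13.lim = 11  [11]
22. n12.fin = 14  [E.lim * -1 + 25]
23. n15.cnt = false  [S.fin > 14]
24. n15.depth = 27  [S.fin + 13]
25. n16.idx = "kk"  ["kk"]
26. n17.mk = "kz"  [terminal]
27. n16.fin = 15  [15]
28. n15.ok = true  [C.cnt == false]
29. n19.cnt = true  [true]
30. n19.depth = -5  [-5]
31. n20.depth = false  [terminal]
32. n21.tag = 25  [terminal]
33. n19.ok = true  [true]
34. n23.tag = 10  [terminal]
35. n24.depth = true  [terminal]
36. n22.env = false  [h.tag > 10]
37. n22.key = false  [h.tag > 10]
38. n22.lim = -8  [-8]
39. n18.env = true  [C.ok == true]
40. n18.key = true  [C.ok == true]
41. n18.lim = 5  [5]
42. n11.sig = "rp"  ["rp"]
43. n11.wid = false  [E.env == false]
44. n25.env = 19  [B₀.acc + 26]
45. n26.lab = true  [terminal]
46. n25.acc = 17  [D.env - 2]
47. n10.sig = "rpy"  [B₁.sig ++ "y"]
48. n10.wid = true  [D.acc > 16]
49. n0.fin = -5  [D.acc - 3]

17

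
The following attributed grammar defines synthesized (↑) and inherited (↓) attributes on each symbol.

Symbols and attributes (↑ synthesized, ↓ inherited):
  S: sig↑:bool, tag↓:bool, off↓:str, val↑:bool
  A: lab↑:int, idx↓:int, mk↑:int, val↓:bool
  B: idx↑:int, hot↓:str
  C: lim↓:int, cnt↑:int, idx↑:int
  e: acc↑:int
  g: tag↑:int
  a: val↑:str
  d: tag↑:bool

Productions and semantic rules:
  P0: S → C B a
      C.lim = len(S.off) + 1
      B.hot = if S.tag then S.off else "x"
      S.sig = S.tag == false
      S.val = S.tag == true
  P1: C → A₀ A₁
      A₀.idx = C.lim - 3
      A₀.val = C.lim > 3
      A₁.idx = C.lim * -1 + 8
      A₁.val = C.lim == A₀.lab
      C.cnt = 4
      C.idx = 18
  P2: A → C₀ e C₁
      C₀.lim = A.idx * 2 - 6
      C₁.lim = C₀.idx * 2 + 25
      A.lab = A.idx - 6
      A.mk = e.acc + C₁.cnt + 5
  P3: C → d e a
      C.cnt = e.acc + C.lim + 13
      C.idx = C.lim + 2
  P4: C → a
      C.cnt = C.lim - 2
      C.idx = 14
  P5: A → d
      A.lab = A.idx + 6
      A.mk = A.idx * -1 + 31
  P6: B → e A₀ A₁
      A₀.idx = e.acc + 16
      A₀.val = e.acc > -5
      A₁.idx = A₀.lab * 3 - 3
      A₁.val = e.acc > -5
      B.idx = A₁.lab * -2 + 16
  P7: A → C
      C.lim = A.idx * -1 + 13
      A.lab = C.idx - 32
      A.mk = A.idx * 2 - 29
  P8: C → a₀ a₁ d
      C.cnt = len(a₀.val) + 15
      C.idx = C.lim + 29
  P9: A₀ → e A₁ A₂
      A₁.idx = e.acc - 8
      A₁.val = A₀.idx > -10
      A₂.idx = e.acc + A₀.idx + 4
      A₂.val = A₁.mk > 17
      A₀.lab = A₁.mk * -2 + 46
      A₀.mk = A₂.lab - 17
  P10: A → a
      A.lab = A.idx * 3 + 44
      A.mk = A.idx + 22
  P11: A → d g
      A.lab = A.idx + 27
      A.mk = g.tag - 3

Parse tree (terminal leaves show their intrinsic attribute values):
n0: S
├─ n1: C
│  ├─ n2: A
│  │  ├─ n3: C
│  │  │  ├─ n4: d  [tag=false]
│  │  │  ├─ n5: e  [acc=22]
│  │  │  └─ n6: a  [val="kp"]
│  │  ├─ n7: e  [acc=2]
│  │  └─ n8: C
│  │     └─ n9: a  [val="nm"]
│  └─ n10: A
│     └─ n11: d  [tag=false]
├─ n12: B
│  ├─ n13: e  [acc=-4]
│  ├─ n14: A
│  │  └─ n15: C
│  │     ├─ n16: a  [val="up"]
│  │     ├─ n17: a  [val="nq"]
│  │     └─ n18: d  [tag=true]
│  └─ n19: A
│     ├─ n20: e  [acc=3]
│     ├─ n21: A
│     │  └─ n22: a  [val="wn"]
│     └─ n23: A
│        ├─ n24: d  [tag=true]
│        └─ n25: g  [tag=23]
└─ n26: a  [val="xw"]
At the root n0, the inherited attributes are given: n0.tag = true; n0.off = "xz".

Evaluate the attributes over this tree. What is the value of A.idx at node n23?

1. n0.tag = true  [given at root]
2. n0.off = "xz"  [given at root]
3. n1.lim = 3  [len(S.off) + 1]
4. n2.idx = 0  [C.lim - 3]
5. n2.val = false  [C.lim > 3]
6. n3.lim = -6  [A.idx * 2 - 6]
7. n4.tag = false  [terminal]
8. n5.acc = 22  [terminal]
9. n6.val = "kp"  [terminal]
10. n3.cnt = 29  [e.acc + C.lim + 13]
11. n3.idx = -4  [C.lim + 2]
12. n7.acc = 2  [terminal]
13. n8.lim = 17  [C₀.idx * 2 + 25]
14. n9.val = "nm"  [terminal]
15. n8.cnt = 15  [C.lim - 2]
16. n8.idx = 14  [14]
17. n2.lab = -6  [A.idx - 6]
18. n2.mk = 22  [e.acc + C₁.cnt + 5]
19. n10.idx = 5  [C.lim * -1 + 8]
20. n10.val = false  [C.lim == A₀.lab]
21. n11.tag = false  [terminal]
22. n10.lab = 11  [A.idx + 6]
23. n10.mk = 26  [A.idx * -1 + 31]
24. n1.cnt = 4  [4]
25. n1.idx = 18  [18]
26. n12.hot = "xz"  [if S.tag then S.off else "x"]
27. n13.acc = -4  [terminal]
28. n14.idx = 12  [e.acc + 16]
29. n14.val = true  [e.acc > -5]
30. n15.lim = 1  [A.idx * -1 + 13]
31. n16.val = "up"  [terminal]
32. n17.val = "nq"  [terminal]
33. n18.tag = true  [terminal]
34. n15.cnt = 17  [len(a₀.val) + 15]
35. n15.idx = 30  [C.lim + 29]
36. n14.lab = -2  [C.idx - 32]
37. n14.mk = -5  [A.idx * 2 - 29]
38. n19.idx = -9  [A₀.lab * 3 - 3]
39. n19.val = true  [e.acc > -5]
40. n20.acc = 3  [terminal]
41. n21.idx = -5  [e.acc - 8]
42. n21.val = true  [A₀.idx > -10]
43. n22.val = "wn"  [terminal]
44. n21.lab = 29  [A.idx * 3 + 44]
45. n21.mk = 17  [A.idx + 22]
46. n23.idx = -2  [e.acc + A₀.idx + 4]
47. n23.val = false  [A₁.mk > 17]
48. n24.tag = true  [terminal]
49. n25.tag = 23  [terminal]
50. n23.lab = 25  [A.idx + 27]
51. n23.mk = 20  [g.tag - 3]
52. n19.lab = 12  [A₁.mk * -2 + 46]
53. n19.mk = 8  [A₂.lab - 17]
54. n12.idx = -8  [A₁.lab * -2 + 16]
55. n26.val = "xw"  [terminal]
56. n0.sig = false  [S.tag == false]
57. n0.val = true  [S.tag == true]

-2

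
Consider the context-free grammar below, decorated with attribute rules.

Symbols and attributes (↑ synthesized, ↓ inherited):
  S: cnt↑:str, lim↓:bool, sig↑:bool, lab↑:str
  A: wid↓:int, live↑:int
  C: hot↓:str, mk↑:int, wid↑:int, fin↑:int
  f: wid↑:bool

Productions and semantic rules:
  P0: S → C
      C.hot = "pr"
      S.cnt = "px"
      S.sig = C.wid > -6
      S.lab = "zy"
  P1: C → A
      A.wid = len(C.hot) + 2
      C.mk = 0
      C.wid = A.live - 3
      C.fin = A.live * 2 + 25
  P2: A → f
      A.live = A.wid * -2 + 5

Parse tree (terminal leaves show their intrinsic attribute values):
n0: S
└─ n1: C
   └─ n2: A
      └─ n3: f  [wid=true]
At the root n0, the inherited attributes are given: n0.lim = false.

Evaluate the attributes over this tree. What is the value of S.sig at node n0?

1. n0.lim = false  [given at root]
2. n1.hot = "pr"  ["pr"]
3. n2.wid = 4  [len(C.hot) + 2]
4. n3.wid = true  [terminal]
5. n2.live = -3  [A.wid * -2 + 5]
6. n1.mk = 0  [0]
7. n1.wid = -6  [A.live - 3]
8. n1.fin = 19  [A.live * 2 + 25]
9. n0.cnt = "px"  ["px"]
10. n0.sig = false  [C.wid > -6]
11. n0.lab = "zy"  ["zy"]

false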